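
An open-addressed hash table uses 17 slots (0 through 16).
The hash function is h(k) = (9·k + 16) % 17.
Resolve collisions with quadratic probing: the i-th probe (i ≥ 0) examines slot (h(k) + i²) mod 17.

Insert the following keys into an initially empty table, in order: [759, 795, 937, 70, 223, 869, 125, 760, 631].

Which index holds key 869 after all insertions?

9

759: h=13 → slot 13
795: h=14 → slot 14
937: h=0 → slot 0
70: h=0, probe 0,1 → slot 1
223: h=0, probe 0,1,4 → slot 4
869: h=0, probe 0,1,4,9 → slot 9
125: h=2 → slot 2
760: h=5 → slot 5
631: h=0, probe 0,1,4,9,16 → slot 16
Table: [937, 70, 125, ∅, 223, 760, ∅, ∅, ∅, 869, ∅, ∅, ∅, 759, 795, ∅, 631]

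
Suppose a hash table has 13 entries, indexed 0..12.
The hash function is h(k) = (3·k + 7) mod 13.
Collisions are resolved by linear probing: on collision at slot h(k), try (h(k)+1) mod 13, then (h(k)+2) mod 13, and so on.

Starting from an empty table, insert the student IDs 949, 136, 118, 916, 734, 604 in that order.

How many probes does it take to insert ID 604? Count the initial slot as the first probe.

Insert 949: h=7, slot 7 empty -> index 7.
Insert 136: h=12, slot 12 empty -> index 12.
Insert 118: h=10, slot 10 empty -> index 10.
Insert 916: h=12, slot 12 occupied -> index 0.
Insert 734: h=12, slots 12,0 occupied -> index 1.
Insert 604: h=12, slots 12,0,1 occupied -> index 2.
Table: [916, 734, 604, ∅, ∅, ∅, ∅, 949, ∅, ∅, 118, ∅, 136]

4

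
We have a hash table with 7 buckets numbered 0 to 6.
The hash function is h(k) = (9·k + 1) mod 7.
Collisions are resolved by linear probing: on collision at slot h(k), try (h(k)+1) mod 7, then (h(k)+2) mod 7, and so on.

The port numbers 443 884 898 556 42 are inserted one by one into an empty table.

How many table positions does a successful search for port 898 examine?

Insert 443: h=5, slot 5 empty -> index 5.
Insert 884: h=5, slot 5 occupied -> index 6.
Insert 898: h=5, slots 5,6 occupied -> index 0.
Insert 556: h=0, slot 0 occupied -> index 1.
Insert 42: h=1, slot 1 occupied -> index 2.
Table: [898, 556, 42, ∅, ∅, 443, 884]
Lookup 898: h=5, probe 5,6,0 → found at 0.

3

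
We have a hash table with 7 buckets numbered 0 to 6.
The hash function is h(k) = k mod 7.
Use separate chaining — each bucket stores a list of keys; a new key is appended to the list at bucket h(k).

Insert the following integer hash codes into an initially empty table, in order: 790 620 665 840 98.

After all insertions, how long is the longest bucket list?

3

Insert 790: h=6, bucket 6 empty -> new chain.
Insert 620: h=4, bucket 4 empty -> new chain.
Insert 665: h=0, bucket 0 empty -> new chain.
Insert 840: h=0, bucket 0 nonempty -> append to chain.
Insert 98: h=0, bucket 0 nonempty -> append to chain.
Final buckets:
0: 665 -> 840 -> 98
1: -
2: -
3: -
4: 620
5: -
6: 790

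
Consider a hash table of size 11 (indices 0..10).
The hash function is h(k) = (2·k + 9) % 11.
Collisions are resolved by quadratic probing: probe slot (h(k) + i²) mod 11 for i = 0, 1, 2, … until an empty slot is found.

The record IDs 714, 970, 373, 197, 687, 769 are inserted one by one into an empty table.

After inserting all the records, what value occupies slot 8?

373

Insert 714: h=7, slot 7 empty => index 7.
Insert 970: h=2, slot 2 empty => index 2.
Insert 373: h=7, slot 7 occupied => index 8.
Insert 197: h=7, slots 7,8 occupied => index 0.
Insert 687: h=8, slot 8 occupied => index 9.
Insert 769: h=7, slots 7,8,0 occupied => index 5.
Table: [197, _, 970, _, _, 769, _, 714, 373, 687, _]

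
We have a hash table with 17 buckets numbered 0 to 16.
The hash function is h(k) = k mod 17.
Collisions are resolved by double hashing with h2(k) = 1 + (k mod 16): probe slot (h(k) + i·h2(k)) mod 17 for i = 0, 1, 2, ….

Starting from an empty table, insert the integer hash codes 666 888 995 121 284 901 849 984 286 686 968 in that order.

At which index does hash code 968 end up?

Insert 666: h=3, slot 3 empty -> index 3.
Insert 888: h=4, slot 4 empty -> index 4.
Insert 995: h=9, slot 9 empty -> index 9.
Insert 121: h=2, slot 2 empty -> index 2.
Insert 284: h=12, slot 12 empty -> index 12.
Insert 901: h=0, slot 0 empty -> index 0.
Insert 849: h=16, slot 16 empty -> index 16.
Insert 984: h=15, slot 15 empty -> index 15.
Insert 286: h=14, slot 14 empty -> index 14.
Insert 686: h=6, slot 6 empty -> index 6.
Insert 968: h=16, h2=9, slot 16 occupied -> index 8.
Table: [901, —, 121, 666, 888, —, 686, —, 968, 995, —, —, 284, —, 286, 984, 849]

8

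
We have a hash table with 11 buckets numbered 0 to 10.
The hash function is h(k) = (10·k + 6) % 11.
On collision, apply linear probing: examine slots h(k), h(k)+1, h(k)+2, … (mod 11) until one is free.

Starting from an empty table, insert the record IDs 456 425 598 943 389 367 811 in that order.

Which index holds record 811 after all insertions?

0

Insert 456: h=1, slot 1 empty -> index 1.
Insert 425: h=10, slot 10 empty -> index 10.
Insert 598: h=2, slot 2 empty -> index 2.
Insert 943: h=9, slot 9 empty -> index 9.
Insert 389: h=2, slot 2 occupied -> index 3.
Insert 367: h=2, slots 2,3 occupied -> index 4.
Insert 811: h=9, slots 9,10 occupied -> index 0.
Table: [811, 456, 598, 389, 367, ., ., ., ., 943, 425]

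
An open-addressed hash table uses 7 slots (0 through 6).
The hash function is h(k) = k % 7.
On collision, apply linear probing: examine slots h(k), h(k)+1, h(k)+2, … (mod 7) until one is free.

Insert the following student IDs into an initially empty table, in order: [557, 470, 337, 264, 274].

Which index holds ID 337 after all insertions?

Insert 557: h=4, slot 4 empty -> index 4.
Insert 470: h=1, slot 1 empty -> index 1.
Insert 337: h=1, slot 1 occupied -> index 2.
Insert 264: h=5, slot 5 empty -> index 5.
Insert 274: h=1, slots 1,2 occupied -> index 3.
Table: [∅, 470, 337, 274, 557, 264, ∅]

2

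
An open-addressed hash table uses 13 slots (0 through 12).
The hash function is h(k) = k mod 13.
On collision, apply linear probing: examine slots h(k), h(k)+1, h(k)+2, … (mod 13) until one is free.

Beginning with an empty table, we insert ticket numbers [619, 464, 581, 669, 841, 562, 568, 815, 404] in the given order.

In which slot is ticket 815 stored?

0

Insert 619: h=8, slot 8 empty => index 8.
Insert 464: h=9, slot 9 empty => index 9.
Insert 581: h=9, slot 9 occupied => index 10.
Insert 669: h=6, slot 6 empty => index 6.
Insert 841: h=9, slots 9,10 occupied => index 11.
Insert 562: h=3, slot 3 empty => index 3.
Insert 568: h=9, slots 9,10,11 occupied => index 12.
Insert 815: h=9, slots 9,10,11,12 occupied => index 0.
Insert 404: h=1, slot 1 empty => index 1.
Table: [815, 404, ∅, 562, ∅, ∅, 669, ∅, 619, 464, 581, 841, 568]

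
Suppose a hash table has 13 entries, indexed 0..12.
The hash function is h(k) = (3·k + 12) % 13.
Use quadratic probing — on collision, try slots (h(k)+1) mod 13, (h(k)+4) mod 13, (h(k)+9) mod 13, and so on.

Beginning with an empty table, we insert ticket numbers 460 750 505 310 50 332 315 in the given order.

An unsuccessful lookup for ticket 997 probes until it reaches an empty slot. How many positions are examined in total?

3

460: h=1 -> slot 1
750: h=0 -> slot 0
505: h=6 -> slot 6
310: h=6, probe 6,7 -> slot 7
50: h=6, probe 6,7,10 -> slot 10
332: h=7, probe 7,8 -> slot 8
315: h=8, probe 8,9 -> slot 9
Table: [750, 460, —, —, —, —, 505, 310, 332, 315, 50, —, —]
Lookup 997: h=0, probe 0,1,4 → slot 4 empty, not found.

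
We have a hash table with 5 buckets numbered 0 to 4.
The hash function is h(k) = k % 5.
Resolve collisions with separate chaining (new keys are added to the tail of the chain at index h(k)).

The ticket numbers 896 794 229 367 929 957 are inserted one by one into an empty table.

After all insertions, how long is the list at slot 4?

3

Insert 896: h=1, bucket 1 empty -> new chain.
Insert 794: h=4, bucket 4 empty -> new chain.
Insert 229: h=4, bucket 4 nonempty -> append to chain.
Insert 367: h=2, bucket 2 empty -> new chain.
Insert 929: h=4, bucket 4 nonempty -> append to chain.
Insert 957: h=2, bucket 2 nonempty -> append to chain.
Final buckets:
0: ∅
1: 896
2: 367 -> 957
3: ∅
4: 794 -> 229 -> 929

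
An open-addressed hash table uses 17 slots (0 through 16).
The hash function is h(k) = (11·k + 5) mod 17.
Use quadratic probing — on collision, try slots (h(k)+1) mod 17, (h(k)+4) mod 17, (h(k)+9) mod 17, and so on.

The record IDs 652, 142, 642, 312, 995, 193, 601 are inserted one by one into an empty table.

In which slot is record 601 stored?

5

652 hashes to 3; slot 3 is free => place at 3.
142 hashes to 3; 3 taken => place at 4.
642 hashes to 12; slot 12 is free => place at 12.
312 hashes to 3; 3,4 taken => place at 7.
995 hashes to 2; slot 2 is free => place at 2.
193 hashes to 3; 3,4,7,12,2 taken => place at 11.
601 hashes to 3; 3,4,7,12,2,11 taken => place at 5.
Table: [—, —, 995, 652, 142, 601, —, 312, —, —, —, 193, 642, —, —, —, —]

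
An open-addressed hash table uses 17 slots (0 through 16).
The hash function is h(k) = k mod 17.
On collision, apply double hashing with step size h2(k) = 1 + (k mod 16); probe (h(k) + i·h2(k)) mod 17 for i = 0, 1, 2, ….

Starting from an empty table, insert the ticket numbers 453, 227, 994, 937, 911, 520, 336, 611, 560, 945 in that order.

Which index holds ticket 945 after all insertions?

Insert 453: h=11, slot 11 empty => index 11.
Insert 227: h=6, slot 6 empty => index 6.
Insert 994: h=8, slot 8 empty => index 8.
Insert 937: h=2, slot 2 empty => index 2.
Insert 911: h=10, slot 10 empty => index 10.
Insert 520: h=10, h2=9, slots 10,2,11 occupied => index 3.
Insert 336: h=13, slot 13 empty => index 13.
Insert 611: h=16, slot 16 empty => index 16.
Insert 560: h=16, h2=1, slot 16 occupied => index 0.
Insert 945: h=10, h2=2, slot 10 occupied => index 12.
Table: [560, —, 937, 520, —, —, 227, —, 994, —, 911, 453, 945, 336, —, —, 611]

12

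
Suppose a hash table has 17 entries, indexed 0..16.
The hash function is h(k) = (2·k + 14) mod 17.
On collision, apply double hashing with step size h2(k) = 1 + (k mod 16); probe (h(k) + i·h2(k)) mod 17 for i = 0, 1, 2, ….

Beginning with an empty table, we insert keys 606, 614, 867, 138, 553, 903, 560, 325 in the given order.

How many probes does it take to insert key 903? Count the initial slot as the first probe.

606: h=2 → slot 2
614: h=1 → slot 1
867: h=14 → slot 14
138: h=1, h2=11, probe 1,12 → slot 12
553: h=15 → slot 15
903: h=1, h2=8, probe 1,9 → slot 9
560: h=12, h2=1, probe 12,13 → slot 13
325: h=1, h2=6, probe 1,7 → slot 7
Table: [., 614, 606, ., ., ., ., 325, ., 903, ., ., 138, 560, 867, 553, .]

2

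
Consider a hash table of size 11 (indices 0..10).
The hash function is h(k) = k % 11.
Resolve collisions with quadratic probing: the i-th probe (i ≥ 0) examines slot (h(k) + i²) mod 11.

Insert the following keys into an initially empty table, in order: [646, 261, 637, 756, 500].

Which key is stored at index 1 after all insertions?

646 hashes to 8; slot 8 is free => place at 8.
261 hashes to 8; 8 taken => place at 9.
637 hashes to 10; slot 10 is free => place at 10.
756 hashes to 8; 8,9 taken => place at 1.
500 hashes to 5; slot 5 is free => place at 5.
Table: [., 756, ., ., ., 500, ., ., 646, 261, 637]

756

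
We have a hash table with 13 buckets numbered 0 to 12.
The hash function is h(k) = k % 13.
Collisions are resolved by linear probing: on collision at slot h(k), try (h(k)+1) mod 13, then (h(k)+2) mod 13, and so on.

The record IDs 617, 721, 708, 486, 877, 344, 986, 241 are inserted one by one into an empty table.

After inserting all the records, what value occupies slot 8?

708

617 hashes to 6; slot 6 is free -> place at 6.
721 hashes to 6; 6 taken -> place at 7.
708 hashes to 6; 6,7 taken -> place at 8.
486 hashes to 5; slot 5 is free -> place at 5.
877 hashes to 6; 6,7,8 taken -> place at 9.
344 hashes to 6; 6,7,8,9 taken -> place at 10.
986 hashes to 11; slot 11 is free -> place at 11.
241 hashes to 7; 7,8,9,10,11 taken -> place at 12.
Table: [—, —, —, —, —, 486, 617, 721, 708, 877, 344, 986, 241]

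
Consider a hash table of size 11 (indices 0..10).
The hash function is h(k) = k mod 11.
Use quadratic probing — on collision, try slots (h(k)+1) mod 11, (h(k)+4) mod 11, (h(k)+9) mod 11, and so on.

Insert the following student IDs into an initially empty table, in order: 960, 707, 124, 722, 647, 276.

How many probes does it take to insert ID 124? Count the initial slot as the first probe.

Insert 960: h=3, slot 3 empty -> index 3.
Insert 707: h=3, slot 3 occupied -> index 4.
Insert 124: h=3, slots 3,4 occupied -> index 7.
Insert 722: h=7, slot 7 occupied -> index 8.
Insert 647: h=9, slot 9 empty -> index 9.
Insert 276: h=1, slot 1 empty -> index 1.
Table: [., 276, ., 960, 707, ., ., 124, 722, 647, .]

3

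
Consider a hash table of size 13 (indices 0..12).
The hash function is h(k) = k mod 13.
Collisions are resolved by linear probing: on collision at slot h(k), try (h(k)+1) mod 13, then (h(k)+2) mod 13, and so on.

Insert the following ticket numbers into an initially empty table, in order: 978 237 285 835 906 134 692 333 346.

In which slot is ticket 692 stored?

978 hashes to 3; slot 3 is free -> place at 3.
237 hashes to 3; 3 taken -> place at 4.
285 hashes to 12; slot 12 is free -> place at 12.
835 hashes to 3; 3,4 taken -> place at 5.
906 hashes to 9; slot 9 is free -> place at 9.
134 hashes to 4; 4,5 taken -> place at 6.
692 hashes to 3; 3,4,5,6 taken -> place at 7.
333 hashes to 8; slot 8 is free -> place at 8.
346 hashes to 8; 8,9 taken -> place at 10.
Table: [∅, ∅, ∅, 978, 237, 835, 134, 692, 333, 906, 346, ∅, 285]

7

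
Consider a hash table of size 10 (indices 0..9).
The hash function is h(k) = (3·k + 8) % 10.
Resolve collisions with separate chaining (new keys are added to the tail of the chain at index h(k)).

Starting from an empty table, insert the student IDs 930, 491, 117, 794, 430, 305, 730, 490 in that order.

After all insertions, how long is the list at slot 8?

4

Insert 930: h=8, bucket 8 empty -> new chain.
Insert 491: h=1, bucket 1 empty -> new chain.
Insert 117: h=9, bucket 9 empty -> new chain.
Insert 794: h=0, bucket 0 empty -> new chain.
Insert 430: h=8, bucket 8 nonempty -> append to chain.
Insert 305: h=3, bucket 3 empty -> new chain.
Insert 730: h=8, bucket 8 nonempty -> append to chain.
Insert 490: h=8, bucket 8 nonempty -> append to chain.
Final buckets:
0: 794
1: 491
2: ∅
3: 305
4: ∅
5: ∅
6: ∅
7: ∅
8: 930 -> 430 -> 730 -> 490
9: 117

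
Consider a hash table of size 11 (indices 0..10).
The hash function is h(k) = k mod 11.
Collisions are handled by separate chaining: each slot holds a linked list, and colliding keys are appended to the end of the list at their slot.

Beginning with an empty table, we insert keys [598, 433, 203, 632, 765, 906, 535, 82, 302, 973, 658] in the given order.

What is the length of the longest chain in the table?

5

Insert 598: h=4, bucket 4 empty -> new chain.
Insert 433: h=4, bucket 4 nonempty -> append to chain.
Insert 203: h=5, bucket 5 empty -> new chain.
Insert 632: h=5, bucket 5 nonempty -> append to chain.
Insert 765: h=6, bucket 6 empty -> new chain.
Insert 906: h=4, bucket 4 nonempty -> append to chain.
Insert 535: h=7, bucket 7 empty -> new chain.
Insert 82: h=5, bucket 5 nonempty -> append to chain.
Insert 302: h=5, bucket 5 nonempty -> append to chain.
Insert 973: h=5, bucket 5 nonempty -> append to chain.
Insert 658: h=9, bucket 9 empty -> new chain.
Final buckets:
0: .
1: .
2: .
3: .
4: 598 -> 433 -> 906
5: 203 -> 632 -> 82 -> 302 -> 973
6: 765
7: 535
8: .
9: 658
10: .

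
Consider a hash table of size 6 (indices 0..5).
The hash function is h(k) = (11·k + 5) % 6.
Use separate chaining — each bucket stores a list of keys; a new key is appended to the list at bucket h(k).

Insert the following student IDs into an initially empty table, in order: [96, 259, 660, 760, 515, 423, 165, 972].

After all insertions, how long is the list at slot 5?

Insert 96: h=5, bucket 5 empty → new chain.
Insert 259: h=4, bucket 4 empty → new chain.
Insert 660: h=5, bucket 5 nonempty → append to chain.
Insert 760: h=1, bucket 1 empty → new chain.
Insert 515: h=0, bucket 0 empty → new chain.
Insert 423: h=2, bucket 2 empty → new chain.
Insert 165: h=2, bucket 2 nonempty → append to chain.
Insert 972: h=5, bucket 5 nonempty → append to chain.
Final buckets:
0: 515
1: 760
2: 423 -> 165
3: .
4: 259
5: 96 -> 660 -> 972

3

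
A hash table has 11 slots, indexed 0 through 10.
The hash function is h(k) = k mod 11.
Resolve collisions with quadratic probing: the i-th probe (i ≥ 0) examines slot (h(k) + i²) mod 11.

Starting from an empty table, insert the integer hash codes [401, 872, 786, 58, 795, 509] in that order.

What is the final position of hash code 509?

1

Insert 401: h=5, slot 5 empty => index 5.
Insert 872: h=3, slot 3 empty => index 3.
Insert 786: h=5, slot 5 occupied => index 6.
Insert 58: h=3, slot 3 occupied => index 4.
Insert 795: h=3, slots 3,4 occupied => index 7.
Insert 509: h=3, slots 3,4,7 occupied => index 1.
Table: [—, 509, —, 872, 58, 401, 786, 795, —, —, —]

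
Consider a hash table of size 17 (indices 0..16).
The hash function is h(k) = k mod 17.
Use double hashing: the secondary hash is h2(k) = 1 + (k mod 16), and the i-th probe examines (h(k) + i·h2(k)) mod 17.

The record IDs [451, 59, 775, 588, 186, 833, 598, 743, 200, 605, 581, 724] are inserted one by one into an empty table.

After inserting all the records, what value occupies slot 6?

451 hashes to 9; slot 9 is free -> place at 9.
59 hashes to 8; slot 8 is free -> place at 8.
775 hashes to 10; slot 10 is free -> place at 10.
588 hashes to 10, h2=13; 10 taken -> place at 6.
186 hashes to 16; slot 16 is free -> place at 16.
833 hashes to 0; slot 0 is free -> place at 0.
598 hashes to 3; slot 3 is free -> place at 3.
743 hashes to 12; slot 12 is free -> place at 12.
200 hashes to 13; slot 13 is free -> place at 13.
605 hashes to 10, h2=14; 10 taken -> place at 7.
581 hashes to 3, h2=6; 3,9 taken -> place at 15.
724 hashes to 10, h2=5; 10,15,3,8,13 taken -> place at 1.
Table: [833, 724, ∅, 598, ∅, ∅, 588, 605, 59, 451, 775, ∅, 743, 200, ∅, 581, 186]

588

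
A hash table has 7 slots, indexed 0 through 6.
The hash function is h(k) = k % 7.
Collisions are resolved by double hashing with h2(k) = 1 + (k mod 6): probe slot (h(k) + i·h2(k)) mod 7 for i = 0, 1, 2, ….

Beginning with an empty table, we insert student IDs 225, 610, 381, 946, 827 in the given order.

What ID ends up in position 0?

827

225 hashes to 1; slot 1 is free → place at 1.
610 hashes to 1, h2=5; 1 taken → place at 6.
381 hashes to 3; slot 3 is free → place at 3.
946 hashes to 1, h2=5; 1,6 taken → place at 4.
827 hashes to 1, h2=6; 1 taken → place at 0.
Table: [827, 225, ∅, 381, 946, ∅, 610]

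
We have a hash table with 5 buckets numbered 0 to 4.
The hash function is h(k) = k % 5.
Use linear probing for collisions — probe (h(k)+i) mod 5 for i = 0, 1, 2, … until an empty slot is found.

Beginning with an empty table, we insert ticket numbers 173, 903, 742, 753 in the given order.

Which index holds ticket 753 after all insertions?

173: h=3 -> slot 3
903: h=3, probe 3,4 -> slot 4
742: h=2 -> slot 2
753: h=3, probe 3,4,0 -> slot 0
Table: [753, -, 742, 173, 903]

0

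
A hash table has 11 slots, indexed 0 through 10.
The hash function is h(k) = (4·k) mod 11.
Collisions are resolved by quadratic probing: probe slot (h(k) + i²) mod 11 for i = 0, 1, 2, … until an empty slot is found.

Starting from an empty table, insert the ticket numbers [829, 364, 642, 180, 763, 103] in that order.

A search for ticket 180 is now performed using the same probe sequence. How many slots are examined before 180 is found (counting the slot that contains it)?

829: h=5 -> slot 5
364: h=4 -> slot 4
642: h=5, probe 5,6 -> slot 6
180: h=5, probe 5,6,9 -> slot 9
763: h=5, probe 5,6,9,3 -> slot 3
103: h=5, probe 5,6,9,3,10 -> slot 10
Table: [∅, ∅, ∅, 763, 364, 829, 642, ∅, ∅, 180, 103]
Lookup 180: h=5, probe 5,6,9 → found at 9.

3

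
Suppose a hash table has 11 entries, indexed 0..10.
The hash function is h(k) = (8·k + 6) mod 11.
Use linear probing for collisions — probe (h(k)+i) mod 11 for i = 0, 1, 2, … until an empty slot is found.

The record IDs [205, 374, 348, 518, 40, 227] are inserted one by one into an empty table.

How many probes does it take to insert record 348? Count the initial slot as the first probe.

205 hashes to 7; slot 7 is free → place at 7.
374 hashes to 6; slot 6 is free → place at 6.
348 hashes to 7; 7 taken → place at 8.
518 hashes to 3; slot 3 is free → place at 3.
40 hashes to 7; 7,8 taken → place at 9.
227 hashes to 7; 7,8,9 taken → place at 10.
Table: [_, _, _, 518, _, _, 374, 205, 348, 40, 227]

2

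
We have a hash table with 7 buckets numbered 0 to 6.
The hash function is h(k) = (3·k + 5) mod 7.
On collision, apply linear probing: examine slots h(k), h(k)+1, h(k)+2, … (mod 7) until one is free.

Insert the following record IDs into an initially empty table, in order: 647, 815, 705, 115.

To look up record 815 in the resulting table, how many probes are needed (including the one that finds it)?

647 hashes to 0; slot 0 is free → place at 0.
815 hashes to 0; 0 taken → place at 1.
705 hashes to 6; slot 6 is free → place at 6.
115 hashes to 0; 0,1 taken → place at 2.
Table: [647, 815, 115, -, -, -, 705]
Lookup 815: h=0, probe 0,1 → found at 1.

2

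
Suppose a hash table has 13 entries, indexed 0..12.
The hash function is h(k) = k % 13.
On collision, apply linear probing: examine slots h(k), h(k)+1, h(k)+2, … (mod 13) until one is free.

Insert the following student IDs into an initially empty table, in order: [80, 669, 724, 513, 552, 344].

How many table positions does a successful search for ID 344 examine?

5

80: h=2 → slot 2
669: h=6 → slot 6
724: h=9 → slot 9
513: h=6, probe 6,7 → slot 7
552: h=6, probe 6,7,8 → slot 8
344: h=6, probe 6,7,8,9,10 → slot 10
Table: [-, -, 80, -, -, -, 669, 513, 552, 724, 344, -, -]
Lookup 344: h=6, probe 6,7,8,9,10 → found at 10.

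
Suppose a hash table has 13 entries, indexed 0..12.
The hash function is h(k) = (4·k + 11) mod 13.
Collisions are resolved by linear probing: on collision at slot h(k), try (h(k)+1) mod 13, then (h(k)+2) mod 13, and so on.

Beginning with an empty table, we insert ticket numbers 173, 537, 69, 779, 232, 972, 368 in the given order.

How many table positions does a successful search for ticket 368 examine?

173: h=1 → slot 1
537: h=1, probe 1,2 → slot 2
69: h=1, probe 1,2,3 → slot 3
779: h=7 → slot 7
232: h=3, probe 3,4 → slot 4
972: h=12 → slot 12
368: h=1, probe 1,2,3,4,5 → slot 5
Table: [—, 173, 537, 69, 232, 368, —, 779, —, —, —, —, 972]
Lookup 368: h=1, probe 1,2,3,4,5 → found at 5.

5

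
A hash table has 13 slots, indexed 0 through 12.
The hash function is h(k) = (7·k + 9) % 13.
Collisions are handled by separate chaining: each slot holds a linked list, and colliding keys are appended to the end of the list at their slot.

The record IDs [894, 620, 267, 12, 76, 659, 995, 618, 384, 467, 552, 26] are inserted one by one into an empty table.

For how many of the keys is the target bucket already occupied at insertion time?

Insert 894: h=1, bucket 1 empty -> new chain.
Insert 620: h=7, bucket 7 empty -> new chain.
Insert 267: h=6, bucket 6 empty -> new chain.
Insert 12: h=2, bucket 2 empty -> new chain.
Insert 76: h=8, bucket 8 empty -> new chain.
Insert 659: h=7, bucket 7 nonempty -> append to chain.
Insert 995: h=6, bucket 6 nonempty -> append to chain.
Insert 618: h=6, bucket 6 nonempty -> append to chain.
Insert 384: h=6, bucket 6 nonempty -> append to chain.
Insert 467: h=2, bucket 2 nonempty -> append to chain.
Insert 552: h=12, bucket 12 empty -> new chain.
Insert 26: h=9, bucket 9 empty -> new chain.
Final buckets:
0: ∅
1: 894
2: 12 -> 467
3: ∅
4: ∅
5: ∅
6: 267 -> 995 -> 618 -> 384
7: 620 -> 659
8: 76
9: 26
10: ∅
11: ∅
12: 552

5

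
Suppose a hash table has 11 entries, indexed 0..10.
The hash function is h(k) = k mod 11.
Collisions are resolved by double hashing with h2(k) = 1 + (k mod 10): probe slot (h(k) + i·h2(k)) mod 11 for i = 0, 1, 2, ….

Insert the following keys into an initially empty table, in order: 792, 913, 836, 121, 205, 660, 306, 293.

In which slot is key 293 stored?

792 hashes to 0; slot 0 is free → place at 0.
913 hashes to 0, h2=4; 0 taken → place at 4.
836 hashes to 0, h2=7; 0 taken → place at 7.
121 hashes to 0, h2=2; 0 taken → place at 2.
205 hashes to 7, h2=6; 7,2 taken → place at 8.
660 hashes to 0, h2=1; 0 taken → place at 1.
306 hashes to 9; slot 9 is free → place at 9.
293 hashes to 7, h2=4; 7,0,4,8,1 taken → place at 5.
Table: [792, 660, 121, ., 913, 293, ., 836, 205, 306, .]

5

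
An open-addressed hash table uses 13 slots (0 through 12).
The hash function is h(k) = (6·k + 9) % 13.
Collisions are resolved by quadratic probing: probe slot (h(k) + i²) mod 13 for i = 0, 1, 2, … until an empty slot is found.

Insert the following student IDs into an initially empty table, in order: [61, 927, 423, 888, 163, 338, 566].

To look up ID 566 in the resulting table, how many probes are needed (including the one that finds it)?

61 hashes to 11; slot 11 is free => place at 11.
927 hashes to 7; slot 7 is free => place at 7.
423 hashes to 12; slot 12 is free => place at 12.
888 hashes to 7; 7 taken => place at 8.
163 hashes to 12; 12 taken => place at 0.
338 hashes to 9; slot 9 is free => place at 9.
566 hashes to 12; 12,0 taken => place at 3.
Table: [163, ∅, ∅, 566, ∅, ∅, ∅, 927, 888, 338, ∅, 61, 423]
Lookup 566: h=12, probe 12,0,3 → found at 3.

3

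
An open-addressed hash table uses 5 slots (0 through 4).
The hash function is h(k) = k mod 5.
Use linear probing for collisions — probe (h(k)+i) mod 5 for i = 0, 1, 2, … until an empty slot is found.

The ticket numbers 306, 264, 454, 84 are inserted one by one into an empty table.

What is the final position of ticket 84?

2

Insert 306: h=1, slot 1 empty => index 1.
Insert 264: h=4, slot 4 empty => index 4.
Insert 454: h=4, slot 4 occupied => index 0.
Insert 84: h=4, slots 4,0,1 occupied => index 2.
Table: [454, 306, 84, —, 264]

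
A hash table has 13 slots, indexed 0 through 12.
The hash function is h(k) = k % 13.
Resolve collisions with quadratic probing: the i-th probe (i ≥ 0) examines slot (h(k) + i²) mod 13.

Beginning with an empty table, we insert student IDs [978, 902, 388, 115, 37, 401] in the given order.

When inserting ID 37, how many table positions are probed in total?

Insert 978: h=3, slot 3 empty => index 3.
Insert 902: h=5, slot 5 empty => index 5.
Insert 388: h=11, slot 11 empty => index 11.
Insert 115: h=11, slot 11 occupied => index 12.
Insert 37: h=11, slots 11,12 occupied => index 2.
Insert 401: h=11, slots 11,12,2 occupied => index 7.
Table: [-, -, 37, 978, -, 902, -, 401, -, -, -, 388, 115]

3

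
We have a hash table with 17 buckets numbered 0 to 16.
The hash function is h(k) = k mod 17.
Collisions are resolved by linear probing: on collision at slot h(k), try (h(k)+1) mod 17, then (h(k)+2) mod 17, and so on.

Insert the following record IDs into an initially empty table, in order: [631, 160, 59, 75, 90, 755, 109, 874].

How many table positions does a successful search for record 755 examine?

4

631: h=2 => slot 2
160: h=7 => slot 7
59: h=8 => slot 8
75: h=7, probe 7,8,9 => slot 9
90: h=5 => slot 5
755: h=7, probe 7,8,9,10 => slot 10
109: h=7, probe 7,8,9,10,11 => slot 11
874: h=7, probe 7,8,9,10,11,12 => slot 12
Table: [—, —, 631, —, —, 90, —, 160, 59, 75, 755, 109, 874, —, —, —, —]
Lookup 755: h=7, probe 7,8,9,10 → found at 10.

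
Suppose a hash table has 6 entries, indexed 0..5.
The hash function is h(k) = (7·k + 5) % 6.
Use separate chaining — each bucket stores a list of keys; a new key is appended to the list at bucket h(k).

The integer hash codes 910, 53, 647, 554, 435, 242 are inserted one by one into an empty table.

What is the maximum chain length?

2

Insert 910: h=3, bucket 3 empty -> new chain.
Insert 53: h=4, bucket 4 empty -> new chain.
Insert 647: h=4, bucket 4 nonempty -> append to chain.
Insert 554: h=1, bucket 1 empty -> new chain.
Insert 435: h=2, bucket 2 empty -> new chain.
Insert 242: h=1, bucket 1 nonempty -> append to chain.
Final buckets:
0: —
1: 554 -> 242
2: 435
3: 910
4: 53 -> 647
5: —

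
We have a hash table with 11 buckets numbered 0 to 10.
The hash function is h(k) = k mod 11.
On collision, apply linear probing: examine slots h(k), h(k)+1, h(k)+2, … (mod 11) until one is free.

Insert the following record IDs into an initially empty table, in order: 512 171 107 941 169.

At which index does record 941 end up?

9

Insert 512: h=6, slot 6 empty → index 6.
Insert 171: h=6, slot 6 occupied → index 7.
Insert 107: h=8, slot 8 empty → index 8.
Insert 941: h=6, slots 6,7,8 occupied → index 9.
Insert 169: h=4, slot 4 empty → index 4.
Table: [∅, ∅, ∅, ∅, 169, ∅, 512, 171, 107, 941, ∅]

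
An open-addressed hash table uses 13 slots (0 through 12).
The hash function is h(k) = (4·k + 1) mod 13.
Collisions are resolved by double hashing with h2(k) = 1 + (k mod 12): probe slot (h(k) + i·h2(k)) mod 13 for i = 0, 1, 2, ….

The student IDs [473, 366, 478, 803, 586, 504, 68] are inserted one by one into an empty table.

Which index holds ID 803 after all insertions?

1

Insert 473: h=8, slot 8 empty => index 8.
Insert 366: h=9, slot 9 empty => index 9.
Insert 478: h=2, slot 2 empty => index 2.
Insert 803: h=2, h2=12, slot 2 occupied => index 1.
Insert 586: h=5, slot 5 empty => index 5.
Insert 504: h=2, h2=1, slot 2 occupied => index 3.
Insert 68: h=0, slot 0 empty => index 0.
Table: [68, 803, 478, 504, —, 586, —, —, 473, 366, —, —, —]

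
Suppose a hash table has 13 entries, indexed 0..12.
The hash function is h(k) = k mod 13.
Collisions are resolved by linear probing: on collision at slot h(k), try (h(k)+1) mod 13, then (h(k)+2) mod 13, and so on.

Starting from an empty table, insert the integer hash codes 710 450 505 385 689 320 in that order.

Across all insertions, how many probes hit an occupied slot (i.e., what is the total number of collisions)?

7

710: h=8 -> slot 8
450: h=8, probe 8,9 -> slot 9
505: h=11 -> slot 11
385: h=8, probe 8,9,10 -> slot 10
689: h=0 -> slot 0
320: h=8, probe 8,9,10,11,12 -> slot 12
Table: [689, _, _, _, _, _, _, _, 710, 450, 385, 505, 320]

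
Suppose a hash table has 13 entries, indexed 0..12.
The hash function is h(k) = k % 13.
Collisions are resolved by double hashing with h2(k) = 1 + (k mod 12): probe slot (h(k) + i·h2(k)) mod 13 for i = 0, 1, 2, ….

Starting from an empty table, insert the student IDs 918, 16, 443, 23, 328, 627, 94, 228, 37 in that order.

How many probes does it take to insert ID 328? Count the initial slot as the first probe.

3

918: h=8 => slot 8
16: h=3 => slot 3
443: h=1 => slot 1
23: h=10 => slot 10
328: h=3, h2=5, probe 3,8,0 => slot 0
627: h=3, h2=4, probe 3,7 => slot 7
94: h=3, h2=11, probe 3,1,12 => slot 12
228: h=7, h2=1, probe 7,8,9 => slot 9
37: h=11 => slot 11
Table: [328, 443, ., 16, ., ., ., 627, 918, 228, 23, 37, 94]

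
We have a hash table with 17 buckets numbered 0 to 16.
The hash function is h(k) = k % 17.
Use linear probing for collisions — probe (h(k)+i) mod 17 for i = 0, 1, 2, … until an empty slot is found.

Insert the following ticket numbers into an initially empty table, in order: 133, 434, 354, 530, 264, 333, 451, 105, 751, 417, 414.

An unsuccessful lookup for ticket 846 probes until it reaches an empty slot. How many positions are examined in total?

133 hashes to 14; slot 14 is free -> place at 14.
434 hashes to 9; slot 9 is free -> place at 9.
354 hashes to 14; 14 taken -> place at 15.
530 hashes to 3; slot 3 is free -> place at 3.
264 hashes to 9; 9 taken -> place at 10.
333 hashes to 10; 10 taken -> place at 11.
451 hashes to 9; 9,10,11 taken -> place at 12.
105 hashes to 3; 3 taken -> place at 4.
751 hashes to 3; 3,4 taken -> place at 5.
417 hashes to 9; 9,10,11,12 taken -> place at 13.
414 hashes to 6; slot 6 is free -> place at 6.
Table: [-, -, -, 530, 105, 751, 414, -, -, 434, 264, 333, 451, 417, 133, 354, -]
Lookup 846: h=13, probe 13,14,15,16 → slot 16 empty, not found.

4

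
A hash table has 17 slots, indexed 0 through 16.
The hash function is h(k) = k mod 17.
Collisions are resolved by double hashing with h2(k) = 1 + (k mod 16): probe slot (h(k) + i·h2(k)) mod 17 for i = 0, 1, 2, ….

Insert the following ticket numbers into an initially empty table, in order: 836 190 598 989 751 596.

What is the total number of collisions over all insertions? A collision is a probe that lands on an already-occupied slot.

5

Insert 836: h=3, slot 3 empty → index 3.
Insert 190: h=3, h2=15, slot 3 occupied → index 1.
Insert 598: h=3, h2=7, slot 3 occupied → index 10.
Insert 989: h=3, h2=14, slot 3 occupied → index 0.
Insert 751: h=3, h2=16, slot 3 occupied → index 2.
Insert 596: h=1, h2=5, slot 1 occupied → index 6.
Table: [989, 190, 751, 836, ., ., 596, ., ., ., 598, ., ., ., ., ., .]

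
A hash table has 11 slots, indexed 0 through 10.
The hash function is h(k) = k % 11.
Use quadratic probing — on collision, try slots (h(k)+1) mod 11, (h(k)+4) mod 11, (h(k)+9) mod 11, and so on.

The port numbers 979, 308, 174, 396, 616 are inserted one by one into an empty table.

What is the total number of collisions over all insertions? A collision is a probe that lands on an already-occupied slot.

979: h=0 -> slot 0
308: h=0, probe 0,1 -> slot 1
174: h=9 -> slot 9
396: h=0, probe 0,1,4 -> slot 4
616: h=0, probe 0,1,4,9,5 -> slot 5
Table: [979, 308, -, -, 396, 616, -, -, -, 174, -]

7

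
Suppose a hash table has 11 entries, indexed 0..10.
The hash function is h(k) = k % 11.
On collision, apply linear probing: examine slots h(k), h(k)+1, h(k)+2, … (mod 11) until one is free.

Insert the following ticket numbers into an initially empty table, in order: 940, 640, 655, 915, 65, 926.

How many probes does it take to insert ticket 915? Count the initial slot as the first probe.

2

940: h=5 → slot 5
640: h=2 → slot 2
655: h=6 → slot 6
915: h=2, probe 2,3 → slot 3
65: h=10 → slot 10
926: h=2, probe 2,3,4 → slot 4
Table: [∅, ∅, 640, 915, 926, 940, 655, ∅, ∅, ∅, 65]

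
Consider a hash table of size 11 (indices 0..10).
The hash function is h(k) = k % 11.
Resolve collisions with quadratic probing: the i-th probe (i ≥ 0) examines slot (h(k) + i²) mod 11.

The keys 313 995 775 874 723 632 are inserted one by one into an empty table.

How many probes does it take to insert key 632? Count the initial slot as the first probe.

5

313: h=5 → slot 5
995: h=5, probe 5,6 → slot 6
775: h=5, probe 5,6,9 → slot 9
874: h=5, probe 5,6,9,3 → slot 3
723: h=8 → slot 8
632: h=5, probe 5,6,9,3,10 → slot 10
Table: [-, -, -, 874, -, 313, 995, -, 723, 775, 632]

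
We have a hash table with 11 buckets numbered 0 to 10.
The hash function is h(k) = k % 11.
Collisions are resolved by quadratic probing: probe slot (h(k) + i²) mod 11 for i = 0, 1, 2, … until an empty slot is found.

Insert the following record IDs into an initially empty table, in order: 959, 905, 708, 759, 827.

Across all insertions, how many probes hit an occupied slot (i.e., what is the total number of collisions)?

Insert 959: h=2, slot 2 empty → index 2.
Insert 905: h=3, slot 3 empty → index 3.
Insert 708: h=4, slot 4 empty → index 4.
Insert 759: h=0, slot 0 empty → index 0.
Insert 827: h=2, slots 2,3 occupied → index 6.
Table: [759, —, 959, 905, 708, —, 827, —, —, —, —]

2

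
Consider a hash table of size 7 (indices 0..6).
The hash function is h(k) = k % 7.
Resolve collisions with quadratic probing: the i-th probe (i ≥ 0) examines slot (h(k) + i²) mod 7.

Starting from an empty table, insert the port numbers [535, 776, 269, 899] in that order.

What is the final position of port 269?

4

535 hashes to 3; slot 3 is free => place at 3.
776 hashes to 6; slot 6 is free => place at 6.
269 hashes to 3; 3 taken => place at 4.
899 hashes to 3; 3,4 taken => place at 0.
Table: [899, _, _, 535, 269, _, 776]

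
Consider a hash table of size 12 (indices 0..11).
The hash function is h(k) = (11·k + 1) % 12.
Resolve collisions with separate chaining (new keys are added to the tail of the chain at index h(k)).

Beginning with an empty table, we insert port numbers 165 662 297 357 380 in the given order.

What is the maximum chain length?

Insert 165: h=4, bucket 4 empty -> new chain.
Insert 662: h=11, bucket 11 empty -> new chain.
Insert 297: h=4, bucket 4 nonempty -> append to chain.
Insert 357: h=4, bucket 4 nonempty -> append to chain.
Insert 380: h=5, bucket 5 empty -> new chain.
Final buckets:
0: .
1: .
2: .
3: .
4: 165 -> 297 -> 357
5: 380
6: .
7: .
8: .
9: .
10: .
11: 662

3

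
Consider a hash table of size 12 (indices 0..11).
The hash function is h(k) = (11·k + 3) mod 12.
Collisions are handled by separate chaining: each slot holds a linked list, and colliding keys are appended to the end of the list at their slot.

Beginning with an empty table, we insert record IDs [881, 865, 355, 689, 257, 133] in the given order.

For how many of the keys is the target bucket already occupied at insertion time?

881 → bucket 10
865 → bucket 2
355 → bucket 8
689 → bucket 10 (collision)
257 → bucket 10 (collision)
133 → bucket 2 (collision)
Final buckets:
0: _
1: _
2: 865 -> 133
3: _
4: _
5: _
6: _
7: _
8: 355
9: _
10: 881 -> 689 -> 257
11: _

3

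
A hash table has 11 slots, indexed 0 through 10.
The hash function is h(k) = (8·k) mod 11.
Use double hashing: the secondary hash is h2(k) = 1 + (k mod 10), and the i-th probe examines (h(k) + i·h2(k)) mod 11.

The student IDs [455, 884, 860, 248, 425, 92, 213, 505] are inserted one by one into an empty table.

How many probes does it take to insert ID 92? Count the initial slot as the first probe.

4

455: h=10 => slot 10
884: h=10, h2=5, probe 10,4 => slot 4
860: h=5 => slot 5
248: h=4, h2=9, probe 4,2 => slot 2
425: h=1 => slot 1
92: h=10, h2=3, probe 10,2,5,8 => slot 8
213: h=10, h2=4, probe 10,3 => slot 3
505: h=3, h2=6, probe 3,9 => slot 9
Table: [_, 425, 248, 213, 884, 860, _, _, 92, 505, 455]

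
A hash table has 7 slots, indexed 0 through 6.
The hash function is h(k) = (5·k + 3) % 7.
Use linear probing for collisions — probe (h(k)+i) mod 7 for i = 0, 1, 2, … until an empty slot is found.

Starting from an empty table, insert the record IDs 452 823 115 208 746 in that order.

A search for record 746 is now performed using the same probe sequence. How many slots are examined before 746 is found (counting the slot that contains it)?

4

Insert 452: h=2, slot 2 empty -> index 2.
Insert 823: h=2, slot 2 occupied -> index 3.
Insert 115: h=4, slot 4 empty -> index 4.
Insert 208: h=0, slot 0 empty -> index 0.
Insert 746: h=2, slots 2,3,4 occupied -> index 5.
Table: [208, —, 452, 823, 115, 746, —]
Lookup 746: h=2, probe 2,3,4,5 → found at 5.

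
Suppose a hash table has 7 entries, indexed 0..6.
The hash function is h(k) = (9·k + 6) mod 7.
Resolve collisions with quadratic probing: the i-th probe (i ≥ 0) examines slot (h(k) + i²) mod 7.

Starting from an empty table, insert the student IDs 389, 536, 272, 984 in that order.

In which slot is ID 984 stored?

2

389 hashes to 0; slot 0 is free -> place at 0.
536 hashes to 0; 0 taken -> place at 1.
272 hashes to 4; slot 4 is free -> place at 4.
984 hashes to 0; 0,1,4 taken -> place at 2.
Table: [389, 536, 984, -, 272, -, -]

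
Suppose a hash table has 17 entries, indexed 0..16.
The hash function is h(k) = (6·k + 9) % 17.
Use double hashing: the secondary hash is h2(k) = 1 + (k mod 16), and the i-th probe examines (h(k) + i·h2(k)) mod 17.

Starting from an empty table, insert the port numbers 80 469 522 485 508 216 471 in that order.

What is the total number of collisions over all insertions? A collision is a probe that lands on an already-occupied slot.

3

Insert 80: h=13, slot 13 empty -> index 13.
Insert 469: h=1, slot 1 empty -> index 1.
Insert 522: h=13, h2=11, slot 13 occupied -> index 7.
Insert 485: h=12, slot 12 empty -> index 12.
Insert 508: h=14, slot 14 empty -> index 14.
Insert 216: h=13, h2=9, slot 13 occupied -> index 5.
Insert 471: h=13, h2=8, slot 13 occupied -> index 4.
Table: [_, 469, _, _, 471, 216, _, 522, _, _, _, _, 485, 80, 508, _, _]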